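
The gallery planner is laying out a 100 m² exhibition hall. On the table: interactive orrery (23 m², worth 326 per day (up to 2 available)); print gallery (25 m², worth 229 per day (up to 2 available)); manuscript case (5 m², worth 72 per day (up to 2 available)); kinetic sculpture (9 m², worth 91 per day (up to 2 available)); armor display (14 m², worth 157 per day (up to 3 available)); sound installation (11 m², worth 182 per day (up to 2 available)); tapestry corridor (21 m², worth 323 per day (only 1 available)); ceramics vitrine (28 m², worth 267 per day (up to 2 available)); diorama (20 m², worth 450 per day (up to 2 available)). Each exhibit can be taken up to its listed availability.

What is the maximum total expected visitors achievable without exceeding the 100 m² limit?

1803

A density-first pass picks 2×manuscript case + 2×sound installation + tapestry corridor + 2×diorama — 1731 at 93 m².
Replace manuscript case and sound installation with interactive orrery: the trade gains 72 net, giving 1803 at 100 m².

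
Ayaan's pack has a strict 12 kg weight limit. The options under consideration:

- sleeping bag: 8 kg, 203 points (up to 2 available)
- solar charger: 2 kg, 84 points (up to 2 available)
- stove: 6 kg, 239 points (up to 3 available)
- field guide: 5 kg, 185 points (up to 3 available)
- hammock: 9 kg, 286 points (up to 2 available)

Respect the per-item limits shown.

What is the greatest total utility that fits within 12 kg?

478

Ranking by ratio (utility/kg): solar charger 42.00, stove 39.83, field guide 37.00, hammock 31.78.
A density-first pass picks 2×solar charger + stove — 407 at 10 kg.
The 4 kg tied up in 2×solar charger is better spent on stove — total rises to 478 (12 kg).
No other feasible combination exceeds 478.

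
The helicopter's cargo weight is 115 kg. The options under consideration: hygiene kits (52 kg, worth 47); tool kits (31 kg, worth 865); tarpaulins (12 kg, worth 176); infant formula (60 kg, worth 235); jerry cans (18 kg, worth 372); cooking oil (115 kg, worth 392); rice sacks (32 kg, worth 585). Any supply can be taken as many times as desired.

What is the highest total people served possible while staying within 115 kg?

2967

3×tool kits + jerry cans uses 111 of the 115 kg and totals 2967.
Every other selection either busts 115 kg or fails to beat 2967.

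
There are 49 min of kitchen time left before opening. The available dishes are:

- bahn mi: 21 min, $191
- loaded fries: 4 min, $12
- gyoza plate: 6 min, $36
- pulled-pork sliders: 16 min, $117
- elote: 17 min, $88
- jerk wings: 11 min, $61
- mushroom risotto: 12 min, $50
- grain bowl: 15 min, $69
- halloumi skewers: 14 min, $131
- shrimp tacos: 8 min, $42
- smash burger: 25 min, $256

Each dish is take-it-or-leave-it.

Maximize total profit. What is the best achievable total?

Density check — smash burger 10.24, halloumi skewers 9.36, bahn mi 9.10, pulled-pork sliders 7.31 are the best per min.
A density-first pass picks loaded fries + gyoza plate + halloumi skewers + smash burger — 435 at 49 min.
The 24 min tied up in loaded fries and gyoza plate and halloumi skewers is better spent on bahn mi — total rises to 447 (46 min).
Runner-up loaded fries + gyoza plate + halloumi skewers + smash burger tops out at 435.

447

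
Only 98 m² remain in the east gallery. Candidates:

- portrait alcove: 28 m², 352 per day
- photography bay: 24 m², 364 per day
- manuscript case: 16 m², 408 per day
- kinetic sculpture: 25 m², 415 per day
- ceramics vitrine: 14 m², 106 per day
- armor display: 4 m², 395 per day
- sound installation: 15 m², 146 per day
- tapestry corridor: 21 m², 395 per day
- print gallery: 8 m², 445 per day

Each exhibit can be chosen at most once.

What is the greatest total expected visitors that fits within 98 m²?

2422

Photography bay + manuscript case + kinetic sculpture + armor display + tapestry corridor + print gallery uses 98 of the 98 m² and totals 2422.
That's the maximum — no swap from here does better than 2422.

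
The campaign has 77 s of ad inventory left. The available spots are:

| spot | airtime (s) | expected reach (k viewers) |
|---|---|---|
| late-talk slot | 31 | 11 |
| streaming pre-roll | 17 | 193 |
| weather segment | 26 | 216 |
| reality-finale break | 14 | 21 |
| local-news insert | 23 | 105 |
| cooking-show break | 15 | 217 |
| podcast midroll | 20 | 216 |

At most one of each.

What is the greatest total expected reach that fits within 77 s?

731

The ratio ordering already packs tightly: streaming pre-roll + local-news insert + cooking-show break + podcast midroll, 75 s, 731.
The spare 2 s is too small for any remaining spot, and no exchange beats 731.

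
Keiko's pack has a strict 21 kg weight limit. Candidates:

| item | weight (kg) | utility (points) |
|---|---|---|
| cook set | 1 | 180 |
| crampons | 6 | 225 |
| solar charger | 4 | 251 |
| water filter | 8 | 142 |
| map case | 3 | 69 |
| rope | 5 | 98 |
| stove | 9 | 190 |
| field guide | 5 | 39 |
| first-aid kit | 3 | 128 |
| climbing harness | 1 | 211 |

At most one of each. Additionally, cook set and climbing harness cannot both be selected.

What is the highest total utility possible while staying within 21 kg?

Taking crampons + solar charger + rope + first-aid kit + climbing harness: 19 kg used, 913 in utility.
Every other selection either busts 21 kg or breaks a pairing rule or fails to beat 913.

913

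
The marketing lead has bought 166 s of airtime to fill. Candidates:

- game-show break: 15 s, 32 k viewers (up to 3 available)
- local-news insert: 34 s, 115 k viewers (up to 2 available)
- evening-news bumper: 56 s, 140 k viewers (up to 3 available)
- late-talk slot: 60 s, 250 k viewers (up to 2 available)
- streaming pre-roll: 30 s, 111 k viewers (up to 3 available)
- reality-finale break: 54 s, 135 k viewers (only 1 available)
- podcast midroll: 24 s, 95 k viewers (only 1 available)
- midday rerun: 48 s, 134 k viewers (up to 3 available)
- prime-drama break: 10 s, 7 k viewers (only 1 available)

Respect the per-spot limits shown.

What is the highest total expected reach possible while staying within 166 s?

By expected reach per s: late-talk slot 4.17, podcast midroll 3.96, streaming pre-roll 3.70, local-news insert 3.38 lead.
A density-first pass picks game-show break + 2×late-talk slot + podcast midroll — 627 at 159 s.
Replace podcast midroll with streaming pre-roll: the trade gains 16 net, giving 643 at 165 s.
Nothing else within 166 s beats 643.

643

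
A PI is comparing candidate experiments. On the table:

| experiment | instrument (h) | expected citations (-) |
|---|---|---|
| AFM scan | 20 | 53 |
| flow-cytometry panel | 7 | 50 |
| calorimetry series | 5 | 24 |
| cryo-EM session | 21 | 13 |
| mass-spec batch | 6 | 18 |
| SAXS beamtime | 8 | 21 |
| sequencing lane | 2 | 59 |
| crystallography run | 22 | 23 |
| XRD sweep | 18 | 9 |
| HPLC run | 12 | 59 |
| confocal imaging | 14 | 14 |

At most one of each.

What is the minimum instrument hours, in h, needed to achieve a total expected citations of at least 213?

34

Minimise h subject to total expected citations ≥ 213.
flow-cytometry panel + calorimetry series + SAXS beamtime + sequencing lane + HPLC run reaches 213 using 34 h.
Any bundle with less than 34 h falls short of 213.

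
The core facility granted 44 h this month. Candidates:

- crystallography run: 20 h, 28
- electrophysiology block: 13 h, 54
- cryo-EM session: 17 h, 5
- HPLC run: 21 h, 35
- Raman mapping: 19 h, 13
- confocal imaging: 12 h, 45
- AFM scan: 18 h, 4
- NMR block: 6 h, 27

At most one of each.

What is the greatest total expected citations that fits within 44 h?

126

Best packing: electrophysiology block + confocal imaging + NMR block — 31 h, 126 total.
Runner-up electrophysiology block + HPLC run + NMR block tops out at 116.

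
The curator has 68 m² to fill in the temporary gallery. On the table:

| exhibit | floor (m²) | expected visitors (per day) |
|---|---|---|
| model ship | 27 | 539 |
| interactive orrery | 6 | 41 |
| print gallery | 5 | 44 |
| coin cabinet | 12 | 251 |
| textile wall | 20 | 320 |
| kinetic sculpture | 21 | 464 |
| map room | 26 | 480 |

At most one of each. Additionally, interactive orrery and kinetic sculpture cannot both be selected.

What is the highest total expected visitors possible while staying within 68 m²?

Ranking by ratio (expected visitors/m²): kinetic sculpture 22.10, coin cabinet 20.92, model ship 19.96.
The ratio heuristic lands on model ship + print gallery + coin cabinet + kinetic sculpture (1298) but leaves 3 m² idle.
Replace print gallery and coin cabinet with textile wall: the trade gains 25 net, giving 1323 at 68 m².
Nothing else feasible within 68 m² beats 1323.

1323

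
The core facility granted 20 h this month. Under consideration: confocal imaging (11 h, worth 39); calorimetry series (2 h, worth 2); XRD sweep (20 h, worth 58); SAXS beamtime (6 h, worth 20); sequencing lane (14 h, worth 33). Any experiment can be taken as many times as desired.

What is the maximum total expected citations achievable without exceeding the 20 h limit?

62

Density check — confocal imaging 3.55, SAXS beamtime 3.33, XRD sweep 2.90, sequencing lane 2.36 are the best per h.
Greedy by ratio would take confocal imaging + calorimetry series + SAXS beamtime: 19 h used, total 61.
The 11 h tied up in confocal imaging is better spent on 2×SAXS beamtime — total rises to 62 (20 h).
That's the maximum — no swap from here does better than 62.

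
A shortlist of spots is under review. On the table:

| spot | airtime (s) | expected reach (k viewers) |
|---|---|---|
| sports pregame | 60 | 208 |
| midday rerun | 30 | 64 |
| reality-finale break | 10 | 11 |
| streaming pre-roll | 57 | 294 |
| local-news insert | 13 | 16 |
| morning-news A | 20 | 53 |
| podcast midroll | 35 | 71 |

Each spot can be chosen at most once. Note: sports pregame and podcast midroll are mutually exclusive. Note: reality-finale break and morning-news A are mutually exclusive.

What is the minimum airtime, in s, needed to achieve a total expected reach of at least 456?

117

Need the lightest bundle worth ≥ 456.
Taking sports pregame + streaming pre-roll gives 502 (≥ 456) for 117 s.
Any bundle with less than 117 s falls short of 456.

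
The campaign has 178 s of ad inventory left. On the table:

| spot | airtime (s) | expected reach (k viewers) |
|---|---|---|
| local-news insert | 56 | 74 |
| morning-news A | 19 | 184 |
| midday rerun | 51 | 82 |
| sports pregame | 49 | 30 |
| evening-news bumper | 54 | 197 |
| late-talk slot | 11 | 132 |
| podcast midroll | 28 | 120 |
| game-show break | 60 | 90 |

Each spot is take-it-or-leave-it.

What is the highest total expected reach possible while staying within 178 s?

Ranking by ratio (expected reach/s): late-talk slot 12.00, morning-news A 9.68, podcast midroll 4.29, evening-news bumper 3.65.
Greedy by ratio would take morning-news A + midday rerun + evening-news bumper + late-talk slot + podcast midroll: 163 s used, total 715.
Dropping midday rerun frees 51 s; slotting in game-show break (60 s) lifts the total to 723 at 172 s.

723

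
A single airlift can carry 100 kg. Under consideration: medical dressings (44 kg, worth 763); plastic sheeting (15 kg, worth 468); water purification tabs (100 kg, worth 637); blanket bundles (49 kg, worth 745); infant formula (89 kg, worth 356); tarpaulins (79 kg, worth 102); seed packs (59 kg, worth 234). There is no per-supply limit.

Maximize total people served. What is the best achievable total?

Density check — plastic sheeting 31.20, medical dressings 17.34, blanket bundles 15.20 are the best per kg.
Best packing: 6×plastic sheeting — 90 kg, 2808 total.

2808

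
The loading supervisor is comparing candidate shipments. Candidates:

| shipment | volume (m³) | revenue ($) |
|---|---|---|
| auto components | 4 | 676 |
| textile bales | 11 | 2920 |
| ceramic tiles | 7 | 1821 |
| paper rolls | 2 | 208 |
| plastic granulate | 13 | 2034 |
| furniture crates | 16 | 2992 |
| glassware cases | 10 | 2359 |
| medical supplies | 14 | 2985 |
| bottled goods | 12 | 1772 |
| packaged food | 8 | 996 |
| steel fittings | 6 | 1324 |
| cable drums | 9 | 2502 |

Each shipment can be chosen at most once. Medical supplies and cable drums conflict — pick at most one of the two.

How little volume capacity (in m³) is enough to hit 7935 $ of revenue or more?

Look for the lowest-volume combination reaching 7935.
textile bales + paper rolls + glassware cases + cable drums: 7989 revenue at 32 m³.
Any bundle with less than 32 m³ falls short of 7935.

32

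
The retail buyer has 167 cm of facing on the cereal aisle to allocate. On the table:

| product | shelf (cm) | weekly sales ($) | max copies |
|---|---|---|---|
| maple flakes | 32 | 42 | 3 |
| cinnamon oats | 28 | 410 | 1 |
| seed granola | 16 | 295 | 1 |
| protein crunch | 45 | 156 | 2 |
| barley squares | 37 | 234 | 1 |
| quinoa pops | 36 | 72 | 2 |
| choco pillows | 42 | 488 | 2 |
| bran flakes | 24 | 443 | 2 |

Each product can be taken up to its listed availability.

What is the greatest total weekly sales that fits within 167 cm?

Greedy by ratio would take maple flakes + cinnamon oats + seed granola + choco pillows + 2×bran flakes: 166 cm used, total 2121.
Dropping maple flakes and seed granola frees 48 cm; slotting in choco pillows (42 cm) lifts the total to 2272 at 160 cm.
Nothing else within 167 cm beats 2272.

2272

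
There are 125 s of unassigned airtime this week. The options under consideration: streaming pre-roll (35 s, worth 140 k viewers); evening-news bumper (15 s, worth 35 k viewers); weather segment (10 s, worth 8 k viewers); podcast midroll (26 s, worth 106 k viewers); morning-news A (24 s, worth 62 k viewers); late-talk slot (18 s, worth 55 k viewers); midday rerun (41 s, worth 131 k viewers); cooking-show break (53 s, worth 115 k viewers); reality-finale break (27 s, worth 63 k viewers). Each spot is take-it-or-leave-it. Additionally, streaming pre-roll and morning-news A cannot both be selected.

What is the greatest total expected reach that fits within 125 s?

432

Taking streaming pre-roll + podcast midroll + late-talk slot + midday rerun: 120 s used, 432 in expected reach.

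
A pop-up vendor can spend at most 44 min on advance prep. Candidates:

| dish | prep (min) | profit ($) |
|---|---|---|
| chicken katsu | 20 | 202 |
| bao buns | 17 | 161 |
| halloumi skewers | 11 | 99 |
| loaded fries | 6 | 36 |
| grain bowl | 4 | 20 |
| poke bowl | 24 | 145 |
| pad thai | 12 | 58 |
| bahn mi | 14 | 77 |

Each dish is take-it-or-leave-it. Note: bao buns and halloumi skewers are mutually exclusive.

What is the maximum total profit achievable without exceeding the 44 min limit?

399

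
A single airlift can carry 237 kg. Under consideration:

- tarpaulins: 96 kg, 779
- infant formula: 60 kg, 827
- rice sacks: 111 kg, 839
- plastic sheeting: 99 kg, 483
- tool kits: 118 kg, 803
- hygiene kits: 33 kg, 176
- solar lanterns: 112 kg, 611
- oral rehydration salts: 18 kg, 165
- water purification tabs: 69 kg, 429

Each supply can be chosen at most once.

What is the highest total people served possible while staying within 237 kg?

2035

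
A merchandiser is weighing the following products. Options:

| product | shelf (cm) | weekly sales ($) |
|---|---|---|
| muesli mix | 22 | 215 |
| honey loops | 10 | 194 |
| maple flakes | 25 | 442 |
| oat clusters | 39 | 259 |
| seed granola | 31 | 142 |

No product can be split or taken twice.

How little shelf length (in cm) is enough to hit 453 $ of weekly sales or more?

Look for the lowest-shelf combination reaching 453.
honey loops + maple flakes reaches 636 using 35 cm.
No combination under 35 cm hits 453.

35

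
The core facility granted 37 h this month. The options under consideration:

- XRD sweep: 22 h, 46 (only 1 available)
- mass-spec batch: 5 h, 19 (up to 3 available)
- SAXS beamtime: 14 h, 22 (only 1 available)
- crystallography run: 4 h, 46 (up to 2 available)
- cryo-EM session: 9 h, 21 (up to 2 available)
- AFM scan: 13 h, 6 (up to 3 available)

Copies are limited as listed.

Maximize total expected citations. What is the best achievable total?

Taking the top-ratio experiments first gives 3×mass-spec batch + 2×crystallography run + cryo-EM session for 170 (32 h).
Dropping mass-spec batch frees 5 h; slotting in cryo-EM session (9 h) lifts the total to 172 at 36 h.
Nothing else within 37 h beats 172.

172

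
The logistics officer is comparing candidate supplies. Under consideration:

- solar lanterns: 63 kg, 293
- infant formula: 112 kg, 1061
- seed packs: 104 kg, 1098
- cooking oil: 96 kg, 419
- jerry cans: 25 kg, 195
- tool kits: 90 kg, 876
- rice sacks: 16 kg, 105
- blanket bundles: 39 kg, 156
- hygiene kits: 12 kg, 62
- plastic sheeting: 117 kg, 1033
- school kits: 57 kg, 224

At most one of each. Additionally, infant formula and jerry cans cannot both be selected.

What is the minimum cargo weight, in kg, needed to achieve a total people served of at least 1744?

194

Look for the lowest-cargo combination reaching 1744.
Taking seed packs + tool kits gives 1974 (≥ 1744) for 194 kg.
Any bundle with less than 194 kg falls short of 1744.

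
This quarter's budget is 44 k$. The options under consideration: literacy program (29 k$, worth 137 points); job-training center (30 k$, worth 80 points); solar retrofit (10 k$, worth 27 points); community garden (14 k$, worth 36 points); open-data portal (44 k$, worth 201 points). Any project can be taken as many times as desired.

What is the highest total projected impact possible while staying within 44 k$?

201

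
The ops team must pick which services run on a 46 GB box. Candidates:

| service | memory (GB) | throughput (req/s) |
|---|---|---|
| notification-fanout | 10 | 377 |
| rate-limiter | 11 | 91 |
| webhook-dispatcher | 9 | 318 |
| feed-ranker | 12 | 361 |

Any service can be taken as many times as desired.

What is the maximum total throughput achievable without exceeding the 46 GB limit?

Greedy by ratio would take 4×notification-fanout: 40 GB used, total 1508.
Replace 3×notification-fanout with 4×webhook-dispatcher: the trade gains 141 net, giving 1649 at 46 GB.

1649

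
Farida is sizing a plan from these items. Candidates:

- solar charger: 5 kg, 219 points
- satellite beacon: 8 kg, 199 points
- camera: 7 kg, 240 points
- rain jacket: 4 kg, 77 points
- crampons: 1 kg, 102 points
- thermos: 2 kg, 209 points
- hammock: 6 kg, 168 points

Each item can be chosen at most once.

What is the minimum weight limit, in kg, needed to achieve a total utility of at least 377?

7

Need the lightest bundle worth ≥ 377.
solar charger + thermos: 428 utility at 7 kg.
Below 7 kg the best achievable stays under 377.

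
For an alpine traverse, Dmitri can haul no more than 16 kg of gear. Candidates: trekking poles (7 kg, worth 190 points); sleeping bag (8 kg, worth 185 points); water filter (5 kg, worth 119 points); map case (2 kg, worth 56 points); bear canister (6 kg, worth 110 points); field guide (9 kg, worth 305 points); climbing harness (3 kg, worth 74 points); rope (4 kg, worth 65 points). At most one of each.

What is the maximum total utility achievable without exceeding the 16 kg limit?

Greedy by ratio would take map case + field guide + climbing harness: 14 kg used, total 435.
Replace map case and climbing harness with trekking poles: the trade gains 60 net, giving 495 at 16 kg.
Next best is water filter + map case + field guide at 480 (16 kg) — short by 15.

495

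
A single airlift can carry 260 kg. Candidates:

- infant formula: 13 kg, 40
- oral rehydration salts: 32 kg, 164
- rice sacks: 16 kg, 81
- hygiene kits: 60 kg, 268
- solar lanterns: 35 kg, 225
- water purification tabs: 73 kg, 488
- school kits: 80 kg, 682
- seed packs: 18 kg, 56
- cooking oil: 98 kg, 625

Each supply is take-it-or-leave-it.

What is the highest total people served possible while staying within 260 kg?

1795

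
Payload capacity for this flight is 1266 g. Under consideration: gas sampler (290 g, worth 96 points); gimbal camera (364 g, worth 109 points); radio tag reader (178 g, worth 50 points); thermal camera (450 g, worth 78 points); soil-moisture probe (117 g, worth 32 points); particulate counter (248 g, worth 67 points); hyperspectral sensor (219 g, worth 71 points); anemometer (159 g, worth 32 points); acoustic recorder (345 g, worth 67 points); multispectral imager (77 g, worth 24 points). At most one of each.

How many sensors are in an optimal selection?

6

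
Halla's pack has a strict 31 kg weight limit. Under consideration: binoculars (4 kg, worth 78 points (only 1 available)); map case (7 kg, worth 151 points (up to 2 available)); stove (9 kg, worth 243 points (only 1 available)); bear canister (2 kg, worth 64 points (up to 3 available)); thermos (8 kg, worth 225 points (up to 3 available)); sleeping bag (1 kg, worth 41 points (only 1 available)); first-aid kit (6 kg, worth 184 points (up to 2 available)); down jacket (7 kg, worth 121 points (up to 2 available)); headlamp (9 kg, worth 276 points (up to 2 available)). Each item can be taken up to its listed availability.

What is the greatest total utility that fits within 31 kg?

The ratio heuristic lands on 3×bear canister + sleeping bag + 2×first-aid kit + headlamp (877) but leaves 3 kg idle.
Dropping first-aid kit frees 6 kg; slotting in headlamp (9 kg) lifts the total to 969 at 31 kg.
That's the maximum — no swap from here does better than 969.

969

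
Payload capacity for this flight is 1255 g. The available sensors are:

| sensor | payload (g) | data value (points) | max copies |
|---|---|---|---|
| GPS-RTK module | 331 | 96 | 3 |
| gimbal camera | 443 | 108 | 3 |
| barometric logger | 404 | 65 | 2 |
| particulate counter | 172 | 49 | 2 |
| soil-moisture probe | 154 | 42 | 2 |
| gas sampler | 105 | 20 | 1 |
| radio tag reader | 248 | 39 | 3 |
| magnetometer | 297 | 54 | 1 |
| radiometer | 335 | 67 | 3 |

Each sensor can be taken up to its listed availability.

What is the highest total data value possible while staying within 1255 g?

350

Density check — GPS-RTK module 0.29, particulate counter 0.28, soil-moisture probe 0.27 are the best per g.
Taking the top-ratio sensors first gives 3×GPS-RTK module + particulate counter for 337 (1165 g).
The 172 g tied up in particulate counter is better spent on soil-moisture probe + gas sampler — total rises to 350 (1252 g).
Nothing else within 1255 g beats 350.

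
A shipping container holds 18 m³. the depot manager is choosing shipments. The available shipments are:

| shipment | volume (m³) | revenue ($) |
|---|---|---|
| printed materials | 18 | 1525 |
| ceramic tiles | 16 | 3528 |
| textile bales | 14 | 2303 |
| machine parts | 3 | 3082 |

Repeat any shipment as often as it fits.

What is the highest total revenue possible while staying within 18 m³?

18492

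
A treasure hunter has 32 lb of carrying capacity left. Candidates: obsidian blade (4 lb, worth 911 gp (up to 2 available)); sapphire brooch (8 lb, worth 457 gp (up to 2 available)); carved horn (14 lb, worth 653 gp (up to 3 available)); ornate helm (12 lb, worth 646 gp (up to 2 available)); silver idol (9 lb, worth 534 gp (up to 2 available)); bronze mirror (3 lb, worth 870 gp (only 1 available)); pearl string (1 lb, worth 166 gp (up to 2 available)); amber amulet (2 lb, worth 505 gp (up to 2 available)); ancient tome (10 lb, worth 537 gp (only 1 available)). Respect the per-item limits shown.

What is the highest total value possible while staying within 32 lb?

Ranking by ratio (value/lb): bronze mirror 290.00, amber amulet 252.50, obsidian blade 227.75.
Greedy by ratio would take 2×obsidian blade + silver idol + bronze mirror + 2×pearl string + 2×amber amulet: 26 lb used, total 4568.
The 10 lb tied up in silver idol and pearl string is better spent on 2×sapphire brooch — total rises to 4782 (32 lb).
No other feasible combination exceeds 4782.

4782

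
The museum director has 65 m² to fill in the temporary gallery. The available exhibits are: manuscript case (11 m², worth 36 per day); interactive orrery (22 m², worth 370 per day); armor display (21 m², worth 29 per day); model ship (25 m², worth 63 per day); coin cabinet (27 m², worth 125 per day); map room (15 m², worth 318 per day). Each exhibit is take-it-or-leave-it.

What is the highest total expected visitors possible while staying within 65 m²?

813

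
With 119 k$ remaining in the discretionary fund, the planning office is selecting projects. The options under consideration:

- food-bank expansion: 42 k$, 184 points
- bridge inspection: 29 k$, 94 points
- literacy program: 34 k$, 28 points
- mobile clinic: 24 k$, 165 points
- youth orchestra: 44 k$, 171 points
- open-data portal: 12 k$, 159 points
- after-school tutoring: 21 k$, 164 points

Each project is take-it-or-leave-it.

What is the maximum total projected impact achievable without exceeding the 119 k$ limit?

678

Ranking by ratio (projected impact/k$): open-data portal 13.25, after-school tutoring 7.81, mobile clinic 6.88, food-bank expansion 4.38.
Greedy by ratio would take food-bank expansion + mobile clinic + open-data portal + after-school tutoring: 99 k$ used, total 672.
Replace mobile clinic with youth orchestra: the trade gains 6 net, giving 678 at 119 k$.
No other feasible combination exceeds 678.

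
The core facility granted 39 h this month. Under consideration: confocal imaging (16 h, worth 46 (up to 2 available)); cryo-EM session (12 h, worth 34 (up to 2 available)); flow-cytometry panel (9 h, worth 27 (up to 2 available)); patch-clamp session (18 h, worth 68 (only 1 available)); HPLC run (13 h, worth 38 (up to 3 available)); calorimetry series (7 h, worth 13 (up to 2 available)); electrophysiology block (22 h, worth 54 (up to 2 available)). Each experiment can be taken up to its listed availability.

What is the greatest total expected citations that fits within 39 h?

129

Ranking by ratio (expected citations/h): patch-clamp session 3.78, flow-cytometry panel 3.00, HPLC run 2.92, confocal imaging 2.88.
The ratio heuristic lands on 2×flow-cytometry panel + patch-clamp session (122) but leaves 3 h idle.
Dropping flow-cytometry panel frees 9 h; slotting in cryo-EM session (12 h) lifts the total to 129 at 39 h.
No other feasible combination exceeds 129.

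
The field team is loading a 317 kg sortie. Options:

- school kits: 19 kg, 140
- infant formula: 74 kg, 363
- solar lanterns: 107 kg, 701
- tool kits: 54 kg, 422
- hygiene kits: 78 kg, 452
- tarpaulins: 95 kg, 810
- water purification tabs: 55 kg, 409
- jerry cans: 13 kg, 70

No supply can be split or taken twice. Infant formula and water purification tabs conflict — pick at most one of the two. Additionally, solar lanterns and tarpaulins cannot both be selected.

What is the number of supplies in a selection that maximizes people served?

6

Optimal total is 2303.
school kits + tool kits + hygiene kits + tarpaulins + water purification tabs + jerry cans hits 2303 at 314 kg.
All optima have 6 supplies.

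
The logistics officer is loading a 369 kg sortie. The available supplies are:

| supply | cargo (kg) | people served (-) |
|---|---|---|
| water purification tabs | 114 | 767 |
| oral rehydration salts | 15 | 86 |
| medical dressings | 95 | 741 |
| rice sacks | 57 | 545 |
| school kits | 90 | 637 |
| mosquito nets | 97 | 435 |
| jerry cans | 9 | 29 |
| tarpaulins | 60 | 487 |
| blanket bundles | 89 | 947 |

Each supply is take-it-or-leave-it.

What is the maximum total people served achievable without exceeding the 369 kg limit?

3029

Ranking by ratio (people served/kg): blanket bundles 10.64, rice sacks 9.56, tarpaulins 8.12, medical dressings 7.80.
Greedy by ratio would take oral rehydration salts + medical dressings + rice sacks + jerry cans + tarpaulins + blanket bundles: 325 kg used, total 2835.
Replace oral rehydration salts and tarpaulins with water purification tabs: the trade gains 194 net, giving 3029 at 364 kg.
Next best is water purification tabs + medical dressings + rice sacks + blanket bundles at 3000 (355 kg) — short by 29.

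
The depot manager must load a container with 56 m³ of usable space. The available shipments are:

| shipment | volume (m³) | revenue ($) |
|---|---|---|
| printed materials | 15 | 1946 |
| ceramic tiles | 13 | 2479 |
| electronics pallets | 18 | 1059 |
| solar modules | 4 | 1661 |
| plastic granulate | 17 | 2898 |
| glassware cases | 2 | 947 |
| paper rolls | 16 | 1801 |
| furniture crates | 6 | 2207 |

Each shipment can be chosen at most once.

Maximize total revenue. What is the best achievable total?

Density check — glassware cases 473.50, solar modules 415.25, furniture crates 367.83, ceramic tiles 190.69 are the best per m³.
Filling by ratio: ceramic tiles + solar modules + plastic granulate + glassware cases + furniture crates for 10192, with 14 m³ left unused.
The 2 m³ tied up in glassware cases is better spent on printed materials — total rises to 11191 (55 m³).
Next best is ceramic tiles + solar modules + plastic granulate + paper rolls + furniture crates at 11046 (56 m³) — short by 145.

11191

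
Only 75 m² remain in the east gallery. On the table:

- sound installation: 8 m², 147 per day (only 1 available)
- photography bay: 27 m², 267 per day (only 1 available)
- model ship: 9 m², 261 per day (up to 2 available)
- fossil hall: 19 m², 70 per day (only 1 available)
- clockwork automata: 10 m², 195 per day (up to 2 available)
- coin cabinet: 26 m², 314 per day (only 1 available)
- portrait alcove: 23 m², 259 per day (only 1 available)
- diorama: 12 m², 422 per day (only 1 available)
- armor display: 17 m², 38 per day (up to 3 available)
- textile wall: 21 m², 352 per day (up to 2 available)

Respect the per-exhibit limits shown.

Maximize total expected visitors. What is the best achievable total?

1686

Taking the top-ratio exhibits first gives sound installation + 2×model ship + 2×clockwork automata + diorama + armor display for 1519 (75 m²).
Dropping sound installation and armor display frees 25 m²; slotting in textile wall (21 m²) lifts the total to 1686 at 71 m².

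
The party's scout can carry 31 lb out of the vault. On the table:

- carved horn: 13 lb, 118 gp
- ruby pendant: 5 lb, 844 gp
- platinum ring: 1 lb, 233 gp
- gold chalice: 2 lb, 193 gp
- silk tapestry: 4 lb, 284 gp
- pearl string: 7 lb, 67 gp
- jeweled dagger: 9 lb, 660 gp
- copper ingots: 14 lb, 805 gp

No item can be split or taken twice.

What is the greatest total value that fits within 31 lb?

Ranking by ratio (value/lb): platinum ring 233.00, ruby pendant 168.80, gold chalice 96.50.
Filling by ratio: ruby pendant + platinum ring + gold chalice + silk tapestry + pearl string + jeweled dagger for 2281, with 3 lb left unused.
Dropping silk tapestry and pearl string frees 11 lb; slotting in copper ingots (14 lb) lifts the total to 2735 at 31 lb.
Runner-up ruby pendant + platinum ring + jeweled dagger + copper ingots tops out at 2542.

2735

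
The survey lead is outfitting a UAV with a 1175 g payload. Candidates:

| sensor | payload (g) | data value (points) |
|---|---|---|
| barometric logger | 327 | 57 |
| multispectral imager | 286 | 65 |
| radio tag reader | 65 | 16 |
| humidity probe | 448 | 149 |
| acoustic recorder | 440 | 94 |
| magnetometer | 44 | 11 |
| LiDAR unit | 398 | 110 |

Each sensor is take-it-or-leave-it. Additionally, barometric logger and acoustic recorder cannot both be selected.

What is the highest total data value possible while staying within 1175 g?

The ratio heuristic lands on radio tag reader + humidity probe + magnetometer + LiDAR unit (286) but leaves 220 g idle.
Dropping radio tag reader and magnetometer frees 109 g; slotting in multispectral imager (286 g) lifts the total to 324 at 1132 g.
Next best is barometric logger + humidity probe + LiDAR unit at 316 (1173 g) — short by 8.

324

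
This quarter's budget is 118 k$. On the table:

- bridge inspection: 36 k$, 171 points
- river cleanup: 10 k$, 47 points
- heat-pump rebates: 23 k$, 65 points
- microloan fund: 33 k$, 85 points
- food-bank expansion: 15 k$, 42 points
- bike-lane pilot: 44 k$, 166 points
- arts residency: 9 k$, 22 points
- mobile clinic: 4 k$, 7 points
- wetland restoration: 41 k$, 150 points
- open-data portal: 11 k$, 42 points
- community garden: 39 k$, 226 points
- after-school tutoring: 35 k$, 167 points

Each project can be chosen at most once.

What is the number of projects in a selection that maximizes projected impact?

Best achievable projected impact is 571.
One optimal bundle: bridge inspection + mobile clinic + community garden + after-school tutoring (114 k$).
All optima have 4 projects.

4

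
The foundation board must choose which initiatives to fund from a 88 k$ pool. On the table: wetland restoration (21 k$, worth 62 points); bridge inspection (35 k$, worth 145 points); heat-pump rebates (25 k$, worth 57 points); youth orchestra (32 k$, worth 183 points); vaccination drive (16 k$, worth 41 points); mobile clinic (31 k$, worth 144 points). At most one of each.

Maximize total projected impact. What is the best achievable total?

390

Ranking by ratio (projected impact/k$): youth orchestra 5.72, mobile clinic 4.65, bridge inspection 4.14.
The ratio heuristic lands on wetland restoration + youth orchestra + mobile clinic (389) but leaves 4 k$ idle.
Replace mobile clinic with bridge inspection: the trade gains 1 net, giving 390 at 88 k$.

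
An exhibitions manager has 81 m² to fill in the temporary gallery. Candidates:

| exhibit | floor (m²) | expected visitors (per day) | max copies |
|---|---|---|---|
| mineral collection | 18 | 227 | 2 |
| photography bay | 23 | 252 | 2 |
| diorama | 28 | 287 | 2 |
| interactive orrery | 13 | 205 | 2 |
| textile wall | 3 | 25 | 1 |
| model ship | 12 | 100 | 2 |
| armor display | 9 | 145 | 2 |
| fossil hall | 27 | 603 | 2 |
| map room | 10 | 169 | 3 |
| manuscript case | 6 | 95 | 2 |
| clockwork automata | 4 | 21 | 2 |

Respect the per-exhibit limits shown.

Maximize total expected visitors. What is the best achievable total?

1639

Best packing: 2×fossil hall + 2×map room + manuscript case — 80 m², 1639 total.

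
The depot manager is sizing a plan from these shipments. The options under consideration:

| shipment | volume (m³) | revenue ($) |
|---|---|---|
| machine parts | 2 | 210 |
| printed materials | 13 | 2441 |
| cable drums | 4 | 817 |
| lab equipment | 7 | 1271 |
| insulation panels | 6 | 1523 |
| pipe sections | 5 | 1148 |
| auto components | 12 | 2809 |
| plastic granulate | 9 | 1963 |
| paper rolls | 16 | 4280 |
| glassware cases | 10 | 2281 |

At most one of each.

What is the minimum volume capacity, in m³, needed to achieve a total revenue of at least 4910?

Look for the lowest-volume combination reaching 4910.
Taking cable drums + paper rolls gives 5097 (≥ 4910) for 20 m³.
Any bundle with less than 20 m³ falls short of 4910.

20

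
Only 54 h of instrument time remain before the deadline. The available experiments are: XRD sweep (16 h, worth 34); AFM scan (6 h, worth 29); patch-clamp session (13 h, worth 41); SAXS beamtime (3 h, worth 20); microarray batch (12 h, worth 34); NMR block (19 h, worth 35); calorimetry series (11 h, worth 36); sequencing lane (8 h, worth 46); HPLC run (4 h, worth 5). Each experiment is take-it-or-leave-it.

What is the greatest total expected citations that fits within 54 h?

206

AFM scan + patch-clamp session + SAXS beamtime + microarray batch + calorimetry series + sequencing lane uses 53 of the 54 h and totals 206.
That's the maximum — no swap from here does better than 206.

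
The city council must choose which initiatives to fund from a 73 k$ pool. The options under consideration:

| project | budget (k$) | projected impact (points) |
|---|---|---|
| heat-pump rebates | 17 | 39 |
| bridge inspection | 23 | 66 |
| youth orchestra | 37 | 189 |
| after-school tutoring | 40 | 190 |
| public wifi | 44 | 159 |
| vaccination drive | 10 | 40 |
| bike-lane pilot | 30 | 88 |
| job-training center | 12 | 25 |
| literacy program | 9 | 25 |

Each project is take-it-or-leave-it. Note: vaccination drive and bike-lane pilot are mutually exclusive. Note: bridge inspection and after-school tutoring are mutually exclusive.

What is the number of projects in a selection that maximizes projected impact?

Optimal total is 295.
One optimal bundle: bridge inspection + youth orchestra + vaccination drive (70 k$).
Every optimal selection uses 3 projects.

3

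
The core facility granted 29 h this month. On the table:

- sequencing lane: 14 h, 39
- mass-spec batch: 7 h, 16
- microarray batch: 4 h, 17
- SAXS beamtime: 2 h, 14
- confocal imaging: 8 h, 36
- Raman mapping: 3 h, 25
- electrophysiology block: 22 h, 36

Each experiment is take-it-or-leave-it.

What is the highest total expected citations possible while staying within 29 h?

117

The ratio heuristic lands on mass-spec batch + microarray batch + SAXS beamtime + confocal imaging + Raman mapping (108) but leaves 5 h idle.
Replace mass-spec batch and SAXS beamtime with sequencing lane: the trade gains 9 net, giving 117 at 29 h.
No other feasible combination exceeds 117.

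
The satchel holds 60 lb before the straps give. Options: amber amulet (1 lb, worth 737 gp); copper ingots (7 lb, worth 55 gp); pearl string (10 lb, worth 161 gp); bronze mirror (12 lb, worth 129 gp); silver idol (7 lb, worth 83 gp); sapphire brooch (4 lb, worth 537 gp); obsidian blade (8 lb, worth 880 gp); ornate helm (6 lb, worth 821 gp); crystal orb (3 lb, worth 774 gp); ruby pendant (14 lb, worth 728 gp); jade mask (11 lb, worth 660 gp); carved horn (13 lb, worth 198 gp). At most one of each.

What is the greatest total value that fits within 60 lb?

A density-first pass picks amber amulet + pearl string + sapphire brooch + obsidian blade + ornate helm + crystal orb + ruby pendant + jade mask — 5298 at 57 lb.
Replace pearl string with carved horn: the trade gains 37 net, giving 5335 at 60 lb.
An exhaustive check of the 4096 subsets confirms 5335.

5335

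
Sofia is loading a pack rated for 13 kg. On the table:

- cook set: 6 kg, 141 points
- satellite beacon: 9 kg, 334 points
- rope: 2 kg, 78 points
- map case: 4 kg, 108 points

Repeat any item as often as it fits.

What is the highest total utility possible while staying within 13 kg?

490

By utility per kg: rope 39.00, satellite beacon 37.11, map case 27.00 lead.
A density-first pass picks 6×rope — 468 at 12 kg.
Dropping 4×rope frees 8 kg; slotting in satellite beacon (9 kg) lifts the total to 490 at 13 kg.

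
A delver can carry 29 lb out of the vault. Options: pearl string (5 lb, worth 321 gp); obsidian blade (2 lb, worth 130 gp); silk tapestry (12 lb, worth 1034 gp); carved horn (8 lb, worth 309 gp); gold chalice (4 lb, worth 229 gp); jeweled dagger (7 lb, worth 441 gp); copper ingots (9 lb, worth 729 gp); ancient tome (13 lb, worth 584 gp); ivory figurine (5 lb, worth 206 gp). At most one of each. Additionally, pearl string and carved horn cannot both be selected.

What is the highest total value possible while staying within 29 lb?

Density check — silk tapestry 86.17, copper ingots 81.00, obsidian blade 65.00 are the best per lb.
Pearl string + obsidian blade + silk tapestry + copper ingots uses 28 of the 29 lb and totals 2214.
The closest alternative, silk tapestry + jeweled dagger + copper ingots, reaches only 2204.

2214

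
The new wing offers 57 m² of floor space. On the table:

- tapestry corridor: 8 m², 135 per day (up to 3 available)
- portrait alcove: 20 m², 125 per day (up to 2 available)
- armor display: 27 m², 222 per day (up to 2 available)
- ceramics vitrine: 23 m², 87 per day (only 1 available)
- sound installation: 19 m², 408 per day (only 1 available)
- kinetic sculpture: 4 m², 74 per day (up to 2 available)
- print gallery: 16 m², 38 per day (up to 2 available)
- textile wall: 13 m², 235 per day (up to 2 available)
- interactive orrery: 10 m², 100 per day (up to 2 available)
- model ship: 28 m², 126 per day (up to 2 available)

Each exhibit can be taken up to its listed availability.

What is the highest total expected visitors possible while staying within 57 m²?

1087

A density-first pass picks sound installation + 2×kinetic sculpture + 2×textile wall — 1026 at 53 m².
Dropping kinetic sculpture frees 4 m²; slotting in tapestry corridor (8 m²) lifts the total to 1087 at 57 m².
No other feasible combination exceeds 1087.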